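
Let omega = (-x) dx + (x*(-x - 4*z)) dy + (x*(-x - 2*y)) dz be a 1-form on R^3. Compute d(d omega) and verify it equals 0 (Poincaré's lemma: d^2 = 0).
d(d omega) = 0

Step 1: d omega = sum_{i<j} (∂f_j/∂x_i - ∂f_i/∂x_j) dx_i ∧ dx_j:
  coeff of dx ∧ dy: -2*x - 4*z
  coeff of dx ∧ dz: -2*x - 2*y
  coeff of dy ∧ dz: 2*x
Step 2: Apply d again to each 2-form coefficient. The only possible 3-form in R^3 is dx ∧ dy ∧ dz, with coefficient
  ∂(coeff of dy∧dz)/∂x - ∂(coeff of dx∧dz)/∂y + ∂(coeff of dx∧dy)/∂z
  = ∂/∂x (2*x) - ∂/∂y (-2*x - 2*y) + ∂/∂z (-2*x - 4*z).
Each of these terms simplifies to sums of mixed partials that cancel in pairs. The result is 0 (by equality of mixed partials for smooth functions — Schwarz / Clairaut).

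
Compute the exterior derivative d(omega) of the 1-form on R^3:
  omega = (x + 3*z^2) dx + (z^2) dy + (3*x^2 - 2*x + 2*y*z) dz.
d(omega) = (6*x - 6*z - 2) dx ∧ dz

For a 1-form omega = sum_i f_i dx_i, the exterior derivative is
  d(omega) = sum_{i < j} (∂f_j/∂x_i - ∂f_i/∂x_j) dx_i ∧ dx_j.
  coefficient of dx ∧ dz: ∂f_3/∂x - ∂f_1/∂z = ∂(3*x^2 - 2*x + 2*y*z)/∂x - ∂(x + 3*z^2)/∂z = 6*x - 6*z - 2
Assembling: d(omega) = (6*x - 6*z - 2) dx ∧ dz.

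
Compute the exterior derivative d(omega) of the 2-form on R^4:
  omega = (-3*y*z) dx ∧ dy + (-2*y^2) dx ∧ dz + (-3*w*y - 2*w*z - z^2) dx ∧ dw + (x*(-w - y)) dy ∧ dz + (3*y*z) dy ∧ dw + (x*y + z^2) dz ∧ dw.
d(omega) = (-w) dx ∧ dy ∧ dz + (3*w) dx ∧ dy ∧ dw + (2*w + y + 2*z) dx ∧ dz ∧ dw + (-3*y) dy ∧ dz ∧ dw

For a 2-form omega = sum_{i<j} g_{ij} dx_i ∧ dx_j, the exterior derivative is
  d(omega) = sum_{i<j} d(g_{ij}) ∧ dx_i ∧ dx_j = sum_{i<j, k} (∂g_{ij}/∂x_k) dx_k ∧ dx_i ∧ dx_j.
Expand each term, using dx_k ∧ dx_i ∧ dx_j = sgn(permutation) dx_{(a)} ∧ dx_{(b)} ∧ dx_{(c)} with (a < b < c) sorted:
  d(-3*y*z) includes (∂/∂z)(-3*y*z) dz = (-3*y) dz, which multiplied by dx ∧ dy gives (-3*y) dx ∧ dy ∧ dz
  d(-2*y^2) includes (∂/∂y)(-2*y^2) dy = (-4*y) dy, which multiplied by dx ∧ dz gives (4*y) dx ∧ dy ∧ dz
  d(-3*w*y - 2*w*z - z^2) includes (∂/∂y)(-3*w*y - 2*w*z - z^2) dy = (-3*w) dy, which multiplied by dx ∧ dw gives (3*w) dx ∧ dy ∧ dw
  d(-3*w*y - 2*w*z - z^2) includes (∂/∂z)(-3*w*y - 2*w*z - z^2) dz = (-2*w - 2*z) dz, which multiplied by dx ∧ dw gives (2*w + 2*z) dx ∧ dz ∧ dw
  d(x*(-w - y)) includes (∂/∂x)(x*(-w - y)) dx = (-w - y) dx, which multiplied by dy ∧ dz gives (-w - y) dx ∧ dy ∧ dz
  d(x*(-w - y)) includes (∂/∂w)(x*(-w - y)) dw = (-x) dw, which multiplied by dy ∧ dz gives (-x) dy ∧ dz ∧ dw
  d(3*y*z) includes (∂/∂z)(3*y*z) dz = (3*y) dz, which multiplied by dy ∧ dw gives (-3*y) dy ∧ dz ∧ dw
  d(x*y + z^2) includes (∂/∂x)(x*y + z^2) dx = (y) dx, which multiplied by dz ∧ dw gives (y) dx ∧ dz ∧ dw
  d(x*y + z^2) includes (∂/∂y)(x*y + z^2) dy = (x) dy, which multiplied by dz ∧ dw gives (x) dy ∧ dz ∧ dw
Collecting like 3-forms: d(omega) = (-w) dx ∧ dy ∧ dz + (3*w) dx ∧ dy ∧ dw + (2*w + y + 2*z) dx ∧ dz ∧ dw + (-3*y) dy ∧ dz ∧ dw.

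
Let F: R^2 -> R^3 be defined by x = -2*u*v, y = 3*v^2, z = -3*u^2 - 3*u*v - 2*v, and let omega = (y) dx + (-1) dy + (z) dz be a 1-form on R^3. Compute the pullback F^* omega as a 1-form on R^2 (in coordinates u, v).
F^* omega = (18*u^3 + 27*u^2*v + 9*u*v^2 + 12*u*v - 6*v^3 + 6*v^2) du + (9*u^3 + 9*u^2*v + 6*u^2 - 6*u*v^2 + 12*u*v - 2*v) dv

Using F^*(f dg) = (f ∘ F) d(g ∘ F), substitute each coordinate x_i by F_i(u, v) in f_i, and replace dx_i by d F_i = (∂F_i/∂u) du + (∂F_i/∂v) dv.
  For the x component: f_1(F) = 3*v^2; d F_1 = (-2*v) du + (-2*u) dv
  For the y component: f_2(F) = -1; d F_2 = (0) du + (6*v) dv
  For the z component: f_3(F) = -3*u^2 - 3*u*v - 2*v; d F_3 = (-6*u - 3*v) du + (-3*u - 2) dv
Combining and collecting du, dv coefficients:
  coeff of du: 18*u^3 + 27*u^2*v + 9*u*v^2 + 12*u*v - 6*v^3 + 6*v^2
  coeff of dv: 9*u^3 + 9*u^2*v + 6*u^2 - 6*u*v^2 + 12*u*v - 2*v
F^* omega = (18*u^3 + 27*u^2*v + 9*u*v^2 + 12*u*v - 6*v^3 + 6*v^2) du + (9*u^3 + 9*u^2*v + 6*u^2 - 6*u*v^2 + 12*u*v - 2*v) dv.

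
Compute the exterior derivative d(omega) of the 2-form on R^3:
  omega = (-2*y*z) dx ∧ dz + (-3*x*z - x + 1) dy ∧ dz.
d(omega) = (-z - 1) dx ∧ dy ∧ dz

For a 2-form omega = sum_{i<j} g_{ij} dx_i ∧ dx_j, the exterior derivative is
  d(omega) = sum_{i<j} d(g_{ij}) ∧ dx_i ∧ dx_j = sum_{i<j, k} (∂g_{ij}/∂x_k) dx_k ∧ dx_i ∧ dx_j.
Expand each term, using dx_k ∧ dx_i ∧ dx_j = sgn(permutation) dx_{(a)} ∧ dx_{(b)} ∧ dx_{(c)} with (a < b < c) sorted:
  d(-2*y*z) includes (∂/∂y)(-2*y*z) dy = (-2*z) dy, which multiplied by dx ∧ dz gives (2*z) dx ∧ dy ∧ dz
  d(-3*x*z - x + 1) includes (∂/∂x)(-3*x*z - x + 1) dx = (-3*z - 1) dx, which multiplied by dy ∧ dz gives (-3*z - 1) dx ∧ dy ∧ dz
Collecting like 3-forms: d(omega) = (-z - 1) dx ∧ dy ∧ dz.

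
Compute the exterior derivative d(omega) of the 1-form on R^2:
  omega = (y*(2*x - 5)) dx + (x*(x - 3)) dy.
d(omega) = (2) dx ∧ dy

For a 1-form omega = sum_i f_i dx_i, the exterior derivative is
  d(omega) = sum_{i < j} (∂f_j/∂x_i - ∂f_i/∂x_j) dx_i ∧ dx_j.
  coefficient of dx ∧ dy: ∂f_2/∂x - ∂f_1/∂y = ∂(x*(x - 3))/∂x - ∂(y*(2*x - 5))/∂y = 2
Assembling: d(omega) = (2) dx ∧ dy.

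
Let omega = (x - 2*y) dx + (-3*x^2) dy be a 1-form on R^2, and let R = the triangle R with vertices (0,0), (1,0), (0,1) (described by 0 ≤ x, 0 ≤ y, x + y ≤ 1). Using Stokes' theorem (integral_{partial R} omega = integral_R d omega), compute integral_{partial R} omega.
integral_(partial R) omega = 0

Stokes: integral_partial_R omega = integral_R d omega with d omega = (∂Q/∂x - ∂P/∂y) dx ∧ dy.
  ∂Q/∂x = -6*x
  ∂P/∂y = -2
  integrand = ∂Q/∂x - ∂P/∂y = 2 - 6*x.
Integrating over R: integral_0^1 integral_0^{1-x} (2 - 6*x) dy dx = 0.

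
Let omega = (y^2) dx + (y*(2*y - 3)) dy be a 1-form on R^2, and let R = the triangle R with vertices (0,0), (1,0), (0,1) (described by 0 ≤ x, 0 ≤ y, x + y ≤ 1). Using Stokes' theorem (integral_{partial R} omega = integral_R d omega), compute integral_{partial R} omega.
integral_(partial R) omega = -1/3

Stokes: integral_partial_R omega = integral_R d omega with d omega = (∂Q/∂x - ∂P/∂y) dx ∧ dy.
  ∂Q/∂x = 0
  ∂P/∂y = 2*y
  integrand = ∂Q/∂x - ∂P/∂y = -2*y.
Integrating over R: integral_0^1 integral_0^{1-x} (-2*y) dy dx = -1/3.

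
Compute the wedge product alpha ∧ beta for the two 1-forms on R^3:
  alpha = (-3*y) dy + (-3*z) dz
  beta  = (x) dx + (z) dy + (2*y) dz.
alpha ∧ beta = (3*x*y) dx ∧ dy + (-6*y^2 + 3*z^2) dy ∧ dz + (3*x*z) dx ∧ dz

Distribute the wedge, using dx_i ∧ dx_j = -dx_j ∧ dx_i and dx_i ∧ dx_i = 0. For each pair (i, j) with i < j, the coefficient of dx_i ∧ dx_j in alpha ∧ beta is (alpha_i * beta_j - alpha_j * beta_i). Collecting: alpha ∧ beta = (3*x*y) dx ∧ dy + (-6*y^2 + 3*z^2) dy ∧ dz + (3*x*z) dx ∧ dz.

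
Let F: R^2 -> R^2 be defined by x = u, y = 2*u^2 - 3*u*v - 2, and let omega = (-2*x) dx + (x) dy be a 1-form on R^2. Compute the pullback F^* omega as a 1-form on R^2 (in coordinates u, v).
F^* omega = (u*(4*u - 3*v - 2)) du + (-3*u^2) dv

Using F^*(f dg) = (f ∘ F) d(g ∘ F), substitute each coordinate x_i by F_i(u, v) in f_i, and replace dx_i by d F_i = (∂F_i/∂u) du + (∂F_i/∂v) dv.
  For the x component: f_1(F) = -2*u; d F_1 = (1) du + (0) dv
  For the y component: f_2(F) = u; d F_2 = (4*u - 3*v) du + (-3*u) dv
Combining and collecting du, dv coefficients:
  coeff of du: u*(4*u - 3*v - 2)
  coeff of dv: -3*u^2
F^* omega = (u*(4*u - 3*v - 2)) du + (-3*u^2) dv.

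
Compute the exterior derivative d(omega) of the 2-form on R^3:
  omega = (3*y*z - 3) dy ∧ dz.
d(omega) = 0

For a 2-form omega = sum_{i<j} g_{ij} dx_i ∧ dx_j, the exterior derivative is
  d(omega) = sum_{i<j} d(g_{ij}) ∧ dx_i ∧ dx_j = sum_{i<j, k} (∂g_{ij}/∂x_k) dx_k ∧ dx_i ∧ dx_j.
Expand each term, using dx_k ∧ dx_i ∧ dx_j = sgn(permutation) dx_{(a)} ∧ dx_{(b)} ∧ dx_{(c)} with (a < b < c) sorted:

Collecting like 3-forms: d(omega) = 0.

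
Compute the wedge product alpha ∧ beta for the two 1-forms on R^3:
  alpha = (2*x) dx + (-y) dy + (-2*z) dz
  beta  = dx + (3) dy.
alpha ∧ beta = (6*x + y) dx ∧ dy + (2*z) dx ∧ dz + (6*z) dy ∧ dz

Distribute the wedge, using dx_i ∧ dx_j = -dx_j ∧ dx_i and dx_i ∧ dx_i = 0. For each pair (i, j) with i < j, the coefficient of dx_i ∧ dx_j in alpha ∧ beta is (alpha_i * beta_j - alpha_j * beta_i). Collecting: alpha ∧ beta = (6*x + y) dx ∧ dy + (2*z) dx ∧ dz + (6*z) dy ∧ dz.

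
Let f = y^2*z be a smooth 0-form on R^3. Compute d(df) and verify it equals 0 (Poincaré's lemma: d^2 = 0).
d(df) = 0

Step 1: df = sum_i (∂f/∂x_i) dx_i = (0) dx + (2*y*z) dy + (y^2) dz.
Step 2: Apply d again. Using the 1-form formula, the coefficient of dx ∧ dy in d(df) is ∂^2 f/∂x ∂y - ∂^2 f/∂y ∂x = (0) - (0) = 0 (equality of mixed partials for smooth f).
Similarly for dx ∧ dz and dy ∧ dz — all coefficients vanish. So d(df) = 0.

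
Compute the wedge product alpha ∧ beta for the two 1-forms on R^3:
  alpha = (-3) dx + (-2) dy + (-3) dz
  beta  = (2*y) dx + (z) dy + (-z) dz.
alpha ∧ beta = (4*y - 3*z) dx ∧ dy + (6*y + 3*z) dx ∧ dz + (5*z) dy ∧ dz

Distribute the wedge, using dx_i ∧ dx_j = -dx_j ∧ dx_i and dx_i ∧ dx_i = 0. For each pair (i, j) with i < j, the coefficient of dx_i ∧ dx_j in alpha ∧ beta is (alpha_i * beta_j - alpha_j * beta_i). Collecting: alpha ∧ beta = (4*y - 3*z) dx ∧ dy + (6*y + 3*z) dx ∧ dz + (5*z) dy ∧ dz.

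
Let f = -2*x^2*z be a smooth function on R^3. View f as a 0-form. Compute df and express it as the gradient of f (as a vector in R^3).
df = (-4*x*z) dx + (0) dy + (-2*x^2) dz; grad f = (-4*x*z, 0, -2*x^2)

For a 0-form f, d f = (∂f/∂x) dx + (∂f/∂y) dy + (∂f/∂z) dz. The components of the vector representation are exactly the entries of grad f in Cartesian coordinates:
  ∂f/∂x = -4*x*z
  ∂f/∂y = 0
  ∂f/∂z = -2*x^2.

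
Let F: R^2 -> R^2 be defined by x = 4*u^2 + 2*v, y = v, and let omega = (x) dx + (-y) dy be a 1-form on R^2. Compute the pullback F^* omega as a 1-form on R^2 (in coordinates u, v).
F^* omega = (16*u*(2*u^2 + v)) du + (8*u^2 + 3*v) dv

Using F^*(f dg) = (f ∘ F) d(g ∘ F), substitute each coordinate x_i by F_i(u, v) in f_i, and replace dx_i by d F_i = (∂F_i/∂u) du + (∂F_i/∂v) dv.
  For the x component: f_1(F) = 4*u^2 + 2*v; d F_1 = (8*u) du + (2) dv
  For the y component: f_2(F) = -v; d F_2 = (0) du + (1) dv
Combining and collecting du, dv coefficients:
  coeff of du: 16*u*(2*u^2 + v)
  coeff of dv: 8*u^2 + 3*v
F^* omega = (16*u*(2*u^2 + v)) du + (8*u^2 + 3*v) dv.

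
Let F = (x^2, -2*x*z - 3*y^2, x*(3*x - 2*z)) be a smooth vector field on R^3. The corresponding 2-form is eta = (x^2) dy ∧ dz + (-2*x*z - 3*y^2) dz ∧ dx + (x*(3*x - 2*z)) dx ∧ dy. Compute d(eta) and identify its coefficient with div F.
d(eta) = (-6*y) dx ∧ dy ∧ dz; div F = -6*y

For a 2-form in R^3 of the form above, applying d gives a 3-form with coefficient ∂P/∂x + ∂Q/∂y + ∂R/∂z:
  ∂P/∂x = 2*x
  ∂Q/∂y = -6*y
  ∂R/∂z = -2*x
Sum = -6*y, which is exactly div F.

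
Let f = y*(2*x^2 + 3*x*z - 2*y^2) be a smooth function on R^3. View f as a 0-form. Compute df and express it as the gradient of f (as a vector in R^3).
df = (y*(4*x + 3*z)) dx + (2*x^2 + 3*x*z - 6*y^2) dy + (3*x*y) dz; grad f = (y*(4*x + 3*z), 2*x^2 + 3*x*z - 6*y^2, 3*x*y)

For a 0-form f, d f = (∂f/∂x) dx + (∂f/∂y) dy + (∂f/∂z) dz. The components of the vector representation are exactly the entries of grad f in Cartesian coordinates:
  ∂f/∂x = y*(4*x + 3*z)
  ∂f/∂y = 2*x^2 + 3*x*z - 6*y^2
  ∂f/∂z = 3*x*y.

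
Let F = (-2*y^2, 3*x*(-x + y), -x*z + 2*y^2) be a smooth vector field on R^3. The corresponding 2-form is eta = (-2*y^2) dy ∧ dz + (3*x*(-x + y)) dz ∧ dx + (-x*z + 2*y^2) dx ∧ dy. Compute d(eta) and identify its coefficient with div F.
d(eta) = (2*x) dx ∧ dy ∧ dz; div F = 2*x

For a 2-form in R^3 of the form above, applying d gives a 3-form with coefficient ∂P/∂x + ∂Q/∂y + ∂R/∂z:
  ∂P/∂x = 0
  ∂Q/∂y = 3*x
  ∂R/∂z = -x
Sum = 2*x, which is exactly div F.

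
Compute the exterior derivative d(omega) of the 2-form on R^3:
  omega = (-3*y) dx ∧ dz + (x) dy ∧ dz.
d(omega) = (4) dx ∧ dy ∧ dz

For a 2-form omega = sum_{i<j} g_{ij} dx_i ∧ dx_j, the exterior derivative is
  d(omega) = sum_{i<j} d(g_{ij}) ∧ dx_i ∧ dx_j = sum_{i<j, k} (∂g_{ij}/∂x_k) dx_k ∧ dx_i ∧ dx_j.
Expand each term, using dx_k ∧ dx_i ∧ dx_j = sgn(permutation) dx_{(a)} ∧ dx_{(b)} ∧ dx_{(c)} with (a < b < c) sorted:
  d(-3*y) includes (∂/∂y)(-3*y) dy = (-3) dy, which multiplied by dx ∧ dz gives (3) dx ∧ dy ∧ dz
  d(x) includes (∂/∂x)(x) dx = (1) dx, which multiplied by dy ∧ dz gives (1) dx ∧ dy ∧ dz
Collecting like 3-forms: d(omega) = (4) dx ∧ dy ∧ dz.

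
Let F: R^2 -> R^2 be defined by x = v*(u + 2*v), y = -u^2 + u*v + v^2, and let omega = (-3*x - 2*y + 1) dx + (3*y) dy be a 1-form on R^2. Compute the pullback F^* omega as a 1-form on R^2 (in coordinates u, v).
F^* omega = (6*u^3 - 7*u^2*v - 8*u*v^2 - 5*v^3 + v) du + (-u^3 - 19*u*v^2 + u - 26*v^3 + 4*v) dv

Using F^*(f dg) = (f ∘ F) d(g ∘ F), substitute each coordinate x_i by F_i(u, v) in f_i, and replace dx_i by d F_i = (∂F_i/∂u) du + (∂F_i/∂v) dv.
  For the x component: f_1(F) = 2*u^2 - 5*u*v - 8*v^2 + 1; d F_1 = (v) du + (u + 4*v) dv
  For the y component: f_2(F) = -3*u^2 + 3*u*v + 3*v^2; d F_2 = (-2*u + v) du + (u + 2*v) dv
Combining and collecting du, dv coefficients:
  coeff of du: 6*u^3 - 7*u^2*v - 8*u*v^2 - 5*v^3 + v
  coeff of dv: -u^3 - 19*u*v^2 + u - 26*v^3 + 4*v
F^* omega = (6*u^3 - 7*u^2*v - 8*u*v^2 - 5*v^3 + v) du + (-u^3 - 19*u*v^2 + u - 26*v^3 + 4*v) dv.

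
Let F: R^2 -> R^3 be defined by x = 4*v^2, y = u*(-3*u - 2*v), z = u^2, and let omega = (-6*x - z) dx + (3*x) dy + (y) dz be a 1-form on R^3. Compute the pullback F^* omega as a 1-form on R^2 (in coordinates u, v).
F^* omega = (-6*u^3 - 4*u^2*v - 72*u*v^2 - 24*v^3) du + (8*v*(-u^2 - 3*u*v - 24*v^2)) dv

Using F^*(f dg) = (f ∘ F) d(g ∘ F), substitute each coordinate x_i by F_i(u, v) in f_i, and replace dx_i by d F_i = (∂F_i/∂u) du + (∂F_i/∂v) dv.
  For the x component: f_1(F) = -u^2 - 24*v^2; d F_1 = (0) du + (8*v) dv
  For the y component: f_2(F) = 12*v^2; d F_2 = (-6*u - 2*v) du + (-2*u) dv
  For the z component: f_3(F) = u*(-3*u - 2*v); d F_3 = (2*u) du + (0) dv
Combining and collecting du, dv coefficients:
  coeff of du: -6*u^3 - 4*u^2*v - 72*u*v^2 - 24*v^3
  coeff of dv: 8*v*(-u^2 - 3*u*v - 24*v^2)
F^* omega = (-6*u^3 - 4*u^2*v - 72*u*v^2 - 24*v^3) du + (8*v*(-u^2 - 3*u*v - 24*v^2)) dv.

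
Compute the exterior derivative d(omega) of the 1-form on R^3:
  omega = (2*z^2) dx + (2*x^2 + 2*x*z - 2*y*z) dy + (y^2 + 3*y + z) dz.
d(omega) = (4*x + 2*z) dx ∧ dy + (-4*z) dx ∧ dz + (-2*x + 4*y + 3) dy ∧ dz

For a 1-form omega = sum_i f_i dx_i, the exterior derivative is
  d(omega) = sum_{i < j} (∂f_j/∂x_i - ∂f_i/∂x_j) dx_i ∧ dx_j.
  coefficient of dx ∧ dy: ∂f_2/∂x - ∂f_1/∂y = ∂(2*x^2 + 2*x*z - 2*y*z)/∂x - ∂(2*z^2)/∂y = 4*x + 2*z
  coefficient of dx ∧ dz: ∂f_3/∂x - ∂f_1/∂z = ∂(y^2 + 3*y + z)/∂x - ∂(2*z^2)/∂z = -4*z
  coefficient of dy ∧ dz: ∂f_3/∂y - ∂f_2/∂z = ∂(y^2 + 3*y + z)/∂y - ∂(2*x^2 + 2*x*z - 2*y*z)/∂z = -2*x + 4*y + 3
Assembling: d(omega) = (4*x + 2*z) dx ∧ dy + (-4*z) dx ∧ dz + (-2*x + 4*y + 3) dy ∧ dz.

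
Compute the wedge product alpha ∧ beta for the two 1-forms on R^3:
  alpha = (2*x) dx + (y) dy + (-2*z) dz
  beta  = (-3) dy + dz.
alpha ∧ beta = (-6*x) dx ∧ dy + (2*x) dx ∧ dz + (y - 6*z) dy ∧ dz

Distribute the wedge, using dx_i ∧ dx_j = -dx_j ∧ dx_i and dx_i ∧ dx_i = 0. For each pair (i, j) with i < j, the coefficient of dx_i ∧ dx_j in alpha ∧ beta is (alpha_i * beta_j - alpha_j * beta_i). Collecting: alpha ∧ beta = (-6*x) dx ∧ dy + (2*x) dx ∧ dz + (y - 6*z) dy ∧ dz.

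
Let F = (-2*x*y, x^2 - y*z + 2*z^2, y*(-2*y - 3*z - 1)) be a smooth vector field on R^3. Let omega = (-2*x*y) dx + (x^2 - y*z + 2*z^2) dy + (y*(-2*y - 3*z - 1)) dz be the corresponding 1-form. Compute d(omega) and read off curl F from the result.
d(omega) = (-3*y - 7*z - 1) dy ∧ dz + (0) dz ∧ dx + (4*x) dx ∧ dy; curl F = (-3*y - 7*z - 1, 0, 4*x)

d omega = sum_{i<j} (∂f_j/∂x_i - ∂f_i/∂x_j) dx_i ∧ dx_j. Under the identification (dy ∧ dz, dz ∧ dx, dx ∧ dy) ↔ (e_x, e_y, e_z), the coefficients are exactly the components of curl F. Compute:
  ∂R/∂y - ∂Q/∂z = (-4*y - 3*z - 1) - (-y + 4*z) = -3*y - 7*z - 1
  ∂P/∂z - ∂R/∂x = (0) - (0) = 0
  ∂Q/∂x - ∂P/∂y = (2*x) - (-2*x) = 4*x.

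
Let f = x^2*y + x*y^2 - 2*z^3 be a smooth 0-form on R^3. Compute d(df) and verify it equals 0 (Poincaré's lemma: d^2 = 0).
d(df) = 0

Step 1: df = sum_i (∂f/∂x_i) dx_i = (y*(2*x + y)) dx + (x*(x + 2*y)) dy + (-6*z^2) dz.
Step 2: Apply d again. Using the 1-form formula, the coefficient of dx ∧ dy in d(df) is ∂^2 f/∂x ∂y - ∂^2 f/∂y ∂x = (2*x + 2*y) - (2*x + 2*y) = 0 (equality of mixed partials for smooth f).
Similarly for dx ∧ dz and dy ∧ dz — all coefficients vanish. So d(df) = 0.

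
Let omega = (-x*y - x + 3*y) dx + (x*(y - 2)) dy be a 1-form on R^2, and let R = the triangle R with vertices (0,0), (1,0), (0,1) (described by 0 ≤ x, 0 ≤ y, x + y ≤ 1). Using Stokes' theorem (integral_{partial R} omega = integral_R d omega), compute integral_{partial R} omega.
integral_(partial R) omega = -13/6

Stokes: integral_partial_R omega = integral_R d omega with d omega = (∂Q/∂x - ∂P/∂y) dx ∧ dy.
  ∂Q/∂x = y - 2
  ∂P/∂y = 3 - x
  integrand = ∂Q/∂x - ∂P/∂y = x + y - 5.
Integrating over R: integral_0^1 integral_0^{1-x} (x + y - 5) dy dx = -13/6.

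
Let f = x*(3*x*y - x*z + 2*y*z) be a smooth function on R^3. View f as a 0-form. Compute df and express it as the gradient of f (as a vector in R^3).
df = (6*x*y - 2*x*z + 2*y*z) dx + (x*(3*x + 2*z)) dy + (x*(-x + 2*y)) dz; grad f = (6*x*y - 2*x*z + 2*y*z, x*(3*x + 2*z), x*(-x + 2*y))

For a 0-form f, d f = (∂f/∂x) dx + (∂f/∂y) dy + (∂f/∂z) dz. The components of the vector representation are exactly the entries of grad f in Cartesian coordinates:
  ∂f/∂x = 6*x*y - 2*x*z + 2*y*z
  ∂f/∂y = x*(3*x + 2*z)
  ∂f/∂z = x*(-x + 2*y).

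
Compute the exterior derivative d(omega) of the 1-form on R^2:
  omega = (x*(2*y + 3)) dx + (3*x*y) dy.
d(omega) = (-2*x + 3*y) dx ∧ dy

For a 1-form omega = sum_i f_i dx_i, the exterior derivative is
  d(omega) = sum_{i < j} (∂f_j/∂x_i - ∂f_i/∂x_j) dx_i ∧ dx_j.
  coefficient of dx ∧ dy: ∂f_2/∂x - ∂f_1/∂y = ∂(3*x*y)/∂x - ∂(x*(2*y + 3))/∂y = -2*x + 3*y
Assembling: d(omega) = (-2*x + 3*y) dx ∧ dy.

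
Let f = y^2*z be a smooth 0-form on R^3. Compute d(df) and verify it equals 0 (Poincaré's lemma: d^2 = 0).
d(df) = 0

Step 1: df = sum_i (∂f/∂x_i) dx_i = (0) dx + (2*y*z) dy + (y^2) dz.
Step 2: Apply d again. Using the 1-form formula, the coefficient of dx ∧ dy in d(df) is ∂^2 f/∂x ∂y - ∂^2 f/∂y ∂x = (0) - (0) = 0 (equality of mixed partials for smooth f).
Similarly for dx ∧ dz and dy ∧ dz — all coefficients vanish. So d(df) = 0.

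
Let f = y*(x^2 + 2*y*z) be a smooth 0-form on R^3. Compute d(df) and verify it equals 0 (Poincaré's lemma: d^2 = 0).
d(df) = 0

Step 1: df = sum_i (∂f/∂x_i) dx_i = (2*x*y) dx + (x^2 + 4*y*z) dy + (2*y^2) dz.
Step 2: Apply d again. Using the 1-form formula, the coefficient of dx ∧ dy in d(df) is ∂^2 f/∂x ∂y - ∂^2 f/∂y ∂x = (2*x) - (2*x) = 0 (equality of mixed partials for smooth f).
Similarly for dx ∧ dz and dy ∧ dz — all coefficients vanish. So d(df) = 0.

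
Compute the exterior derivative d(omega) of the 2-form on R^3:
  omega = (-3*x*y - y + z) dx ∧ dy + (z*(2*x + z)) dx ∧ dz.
d(omega) = (1) dx ∧ dy ∧ dz

For a 2-form omega = sum_{i<j} g_{ij} dx_i ∧ dx_j, the exterior derivative is
  d(omega) = sum_{i<j} d(g_{ij}) ∧ dx_i ∧ dx_j = sum_{i<j, k} (∂g_{ij}/∂x_k) dx_k ∧ dx_i ∧ dx_j.
Expand each term, using dx_k ∧ dx_i ∧ dx_j = sgn(permutation) dx_{(a)} ∧ dx_{(b)} ∧ dx_{(c)} with (a < b < c) sorted:
  d(-3*x*y - y + z) includes (∂/∂z)(-3*x*y - y + z) dz = (1) dz, which multiplied by dx ∧ dy gives (1) dx ∧ dy ∧ dz
Collecting like 3-forms: d(omega) = (1) dx ∧ dy ∧ dz.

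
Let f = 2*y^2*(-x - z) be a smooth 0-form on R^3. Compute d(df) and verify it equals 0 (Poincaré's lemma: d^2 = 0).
d(df) = 0

Step 1: df = sum_i (∂f/∂x_i) dx_i = (-2*y^2) dx + (4*y*(-x - z)) dy + (-2*y^2) dz.
Step 2: Apply d again. Using the 1-form formula, the coefficient of dx ∧ dy in d(df) is ∂^2 f/∂x ∂y - ∂^2 f/∂y ∂x = (-4*y) - (-4*y) = 0 (equality of mixed partials for smooth f).
Similarly for dx ∧ dz and dy ∧ dz — all coefficients vanish. So d(df) = 0.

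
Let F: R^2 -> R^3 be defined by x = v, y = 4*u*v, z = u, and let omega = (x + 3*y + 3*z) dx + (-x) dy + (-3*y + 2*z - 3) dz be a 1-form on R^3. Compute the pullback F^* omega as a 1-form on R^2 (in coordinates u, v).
F^* omega = (-12*u*v + 2*u - 4*v^2 - 3) du + (8*u*v + 3*u + v) dv

Using F^*(f dg) = (f ∘ F) d(g ∘ F), substitute each coordinate x_i by F_i(u, v) in f_i, and replace dx_i by d F_i = (∂F_i/∂u) du + (∂F_i/∂v) dv.
  For the x component: f_1(F) = 12*u*v + 3*u + v; d F_1 = (0) du + (1) dv
  For the y component: f_2(F) = -v; d F_2 = (4*v) du + (4*u) dv
  For the z component: f_3(F) = -12*u*v + 2*u - 3; d F_3 = (1) du + (0) dv
Combining and collecting du, dv coefficients:
  coeff of du: -12*u*v + 2*u - 4*v^2 - 3
  coeff of dv: 8*u*v + 3*u + v
F^* omega = (-12*u*v + 2*u - 4*v^2 - 3) du + (8*u*v + 3*u + v) dv.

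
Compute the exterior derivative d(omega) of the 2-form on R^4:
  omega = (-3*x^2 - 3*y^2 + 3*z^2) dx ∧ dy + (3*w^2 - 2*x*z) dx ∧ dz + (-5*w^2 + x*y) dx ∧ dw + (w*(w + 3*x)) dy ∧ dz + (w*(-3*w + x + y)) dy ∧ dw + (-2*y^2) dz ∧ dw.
d(omega) = (3*w + 6*z) dx ∧ dy ∧ dz + (6*w) dx ∧ dz ∧ dw + (w - x) dx ∧ dy ∧ dw + (2*w + 3*x - 4*y) dy ∧ dz ∧ dw

For a 2-form omega = sum_{i<j} g_{ij} dx_i ∧ dx_j, the exterior derivative is
  d(omega) = sum_{i<j} d(g_{ij}) ∧ dx_i ∧ dx_j = sum_{i<j, k} (∂g_{ij}/∂x_k) dx_k ∧ dx_i ∧ dx_j.
Expand each term, using dx_k ∧ dx_i ∧ dx_j = sgn(permutation) dx_{(a)} ∧ dx_{(b)} ∧ dx_{(c)} with (a < b < c) sorted:
  d(-3*x^2 - 3*y^2 + 3*z^2) includes (∂/∂z)(-3*x^2 - 3*y^2 + 3*z^2) dz = (6*z) dz, which multiplied by dx ∧ dy gives (6*z) dx ∧ dy ∧ dz
  d(3*w^2 - 2*x*z) includes (∂/∂w)(3*w^2 - 2*x*z) dw = (6*w) dw, which multiplied by dx ∧ dz gives (6*w) dx ∧ dz ∧ dw
  d(-5*w^2 + x*y) includes (∂/∂y)(-5*w^2 + x*y) dy = (x) dy, which multiplied by dx ∧ dw gives (-x) dx ∧ dy ∧ dw
  d(w*(w + 3*x)) includes (∂/∂x)(w*(w + 3*x)) dx = (3*w) dx, which multiplied by dy ∧ dz gives (3*w) dx ∧ dy ∧ dz
  d(w*(w + 3*x)) includes (∂/∂w)(w*(w + 3*x)) dw = (2*w + 3*x) dw, which multiplied by dy ∧ dz gives (2*w + 3*x) dy ∧ dz ∧ dw
  d(w*(-3*w + x + y)) includes (∂/∂x)(w*(-3*w + x + y)) dx = (w) dx, which multiplied by dy ∧ dw gives (w) dx ∧ dy ∧ dw
  d(-2*y^2) includes (∂/∂y)(-2*y^2) dy = (-4*y) dy, which multiplied by dz ∧ dw gives (-4*y) dy ∧ dz ∧ dw
Collecting like 3-forms: d(omega) = (3*w + 6*z) dx ∧ dy ∧ dz + (6*w) dx ∧ dz ∧ dw + (w - x) dx ∧ dy ∧ dw + (2*w + 3*x - 4*y) dy ∧ dz ∧ dw.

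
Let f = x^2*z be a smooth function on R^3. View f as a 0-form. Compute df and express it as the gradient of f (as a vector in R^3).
df = (2*x*z) dx + (0) dy + (x^2) dz; grad f = (2*x*z, 0, x^2)

For a 0-form f, d f = (∂f/∂x) dx + (∂f/∂y) dy + (∂f/∂z) dz. The components of the vector representation are exactly the entries of grad f in Cartesian coordinates:
  ∂f/∂x = 2*x*z
  ∂f/∂y = 0
  ∂f/∂z = x^2.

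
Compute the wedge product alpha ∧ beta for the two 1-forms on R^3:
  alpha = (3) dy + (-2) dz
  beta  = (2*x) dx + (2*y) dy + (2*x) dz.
alpha ∧ beta = (-6*x) dx ∧ dy + (6*x + 4*y) dy ∧ dz + (4*x) dx ∧ dz

Distribute the wedge, using dx_i ∧ dx_j = -dx_j ∧ dx_i and dx_i ∧ dx_i = 0. For each pair (i, j) with i < j, the coefficient of dx_i ∧ dx_j in alpha ∧ beta is (alpha_i * beta_j - alpha_j * beta_i). Collecting: alpha ∧ beta = (-6*x) dx ∧ dy + (6*x + 4*y) dy ∧ dz + (4*x) dx ∧ dz.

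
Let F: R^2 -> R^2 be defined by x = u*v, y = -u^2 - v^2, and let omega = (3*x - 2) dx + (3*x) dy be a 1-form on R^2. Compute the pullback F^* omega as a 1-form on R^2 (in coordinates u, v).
F^* omega = (v*(-6*u^2 + 3*u*v - 2)) du + (u*(3*u*v - 6*v^2 - 2)) dv

Using F^*(f dg) = (f ∘ F) d(g ∘ F), substitute each coordinate x_i by F_i(u, v) in f_i, and replace dx_i by d F_i = (∂F_i/∂u) du + (∂F_i/∂v) dv.
  For the x component: f_1(F) = 3*u*v - 2; d F_1 = (v) du + (u) dv
  For the y component: f_2(F) = 3*u*v; d F_2 = (-2*u) du + (-2*v) dv
Combining and collecting du, dv coefficients:
  coeff of du: v*(-6*u^2 + 3*u*v - 2)
  coeff of dv: u*(3*u*v - 6*v^2 - 2)
F^* omega = (v*(-6*u^2 + 3*u*v - 2)) du + (u*(3*u*v - 6*v^2 - 2)) dv.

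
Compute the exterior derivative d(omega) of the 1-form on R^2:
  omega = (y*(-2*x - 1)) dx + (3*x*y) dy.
d(omega) = (2*x + 3*y + 1) dx ∧ dy

For a 1-form omega = sum_i f_i dx_i, the exterior derivative is
  d(omega) = sum_{i < j} (∂f_j/∂x_i - ∂f_i/∂x_j) dx_i ∧ dx_j.
  coefficient of dx ∧ dy: ∂f_2/∂x - ∂f_1/∂y = ∂(3*x*y)/∂x - ∂(y*(-2*x - 1))/∂y = 2*x + 3*y + 1
Assembling: d(omega) = (2*x + 3*y + 1) dx ∧ dy.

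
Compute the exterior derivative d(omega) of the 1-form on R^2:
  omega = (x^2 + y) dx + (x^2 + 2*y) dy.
d(omega) = (2*x - 1) dx ∧ dy

For a 1-form omega = sum_i f_i dx_i, the exterior derivative is
  d(omega) = sum_{i < j} (∂f_j/∂x_i - ∂f_i/∂x_j) dx_i ∧ dx_j.
  coefficient of dx ∧ dy: ∂f_2/∂x - ∂f_1/∂y = ∂(x^2 + 2*y)/∂x - ∂(x^2 + y)/∂y = 2*x - 1
Assembling: d(omega) = (2*x - 1) dx ∧ dy.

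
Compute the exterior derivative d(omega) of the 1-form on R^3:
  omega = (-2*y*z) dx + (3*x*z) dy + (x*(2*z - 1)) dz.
d(omega) = (5*z) dx ∧ dy + (2*y + 2*z - 1) dx ∧ dz + (-3*x) dy ∧ dz

For a 1-form omega = sum_i f_i dx_i, the exterior derivative is
  d(omega) = sum_{i < j} (∂f_j/∂x_i - ∂f_i/∂x_j) dx_i ∧ dx_j.
  coefficient of dx ∧ dy: ∂f_2/∂x - ∂f_1/∂y = ∂(3*x*z)/∂x - ∂(-2*y*z)/∂y = 5*z
  coefficient of dx ∧ dz: ∂f_3/∂x - ∂f_1/∂z = ∂(x*(2*z - 1))/∂x - ∂(-2*y*z)/∂z = 2*y + 2*z - 1
  coefficient of dy ∧ dz: ∂f_3/∂y - ∂f_2/∂z = ∂(x*(2*z - 1))/∂y - ∂(3*x*z)/∂z = -3*x
Assembling: d(omega) = (5*z) dx ∧ dy + (2*y + 2*z - 1) dx ∧ dz + (-3*x) dy ∧ dz.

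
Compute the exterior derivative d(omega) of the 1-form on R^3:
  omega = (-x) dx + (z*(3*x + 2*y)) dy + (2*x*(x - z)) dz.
d(omega) = (3*z) dx ∧ dy + (4*x - 2*z) dx ∧ dz + (-3*x - 2*y) dy ∧ dz

For a 1-form omega = sum_i f_i dx_i, the exterior derivative is
  d(omega) = sum_{i < j} (∂f_j/∂x_i - ∂f_i/∂x_j) dx_i ∧ dx_j.
  coefficient of dx ∧ dy: ∂f_2/∂x - ∂f_1/∂y = ∂(z*(3*x + 2*y))/∂x - ∂(-x)/∂y = 3*z
  coefficient of dx ∧ dz: ∂f_3/∂x - ∂f_1/∂z = ∂(2*x*(x - z))/∂x - ∂(-x)/∂z = 4*x - 2*z
  coefficient of dy ∧ dz: ∂f_3/∂y - ∂f_2/∂z = ∂(2*x*(x - z))/∂y - ∂(z*(3*x + 2*y))/∂z = -3*x - 2*y
Assembling: d(omega) = (3*z) dx ∧ dy + (4*x - 2*z) dx ∧ dz + (-3*x - 2*y) dy ∧ dz.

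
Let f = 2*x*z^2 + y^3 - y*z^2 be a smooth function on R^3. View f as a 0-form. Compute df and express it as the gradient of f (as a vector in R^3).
df = (2*z^2) dx + (3*y^2 - z^2) dy + (2*z*(2*x - y)) dz; grad f = (2*z^2, 3*y^2 - z^2, 2*z*(2*x - y))

For a 0-form f, d f = (∂f/∂x) dx + (∂f/∂y) dy + (∂f/∂z) dz. The components of the vector representation are exactly the entries of grad f in Cartesian coordinates:
  ∂f/∂x = 2*z^2
  ∂f/∂y = 3*y^2 - z^2
  ∂f/∂z = 2*z*(2*x - y).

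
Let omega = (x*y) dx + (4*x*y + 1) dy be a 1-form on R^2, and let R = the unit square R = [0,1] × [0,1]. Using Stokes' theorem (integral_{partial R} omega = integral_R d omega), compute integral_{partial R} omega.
integral_(partial R) omega = 3/2

Stokes: integral_partial_R omega = integral_R d omega with d omega = (∂Q/∂x - ∂P/∂y) dx ∧ dy.
  ∂Q/∂x = 4*y
  ∂P/∂y = x
  integrand = ∂Q/∂x - ∂P/∂y = -x + 4*y.
Integrating over R: integral_0^1 integral_0^1 (-x + 4*y) dx dy = 3/2.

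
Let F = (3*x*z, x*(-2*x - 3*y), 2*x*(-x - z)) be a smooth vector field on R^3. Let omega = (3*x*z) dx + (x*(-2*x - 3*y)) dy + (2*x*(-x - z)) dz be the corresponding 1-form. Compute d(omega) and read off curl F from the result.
d(omega) = (0) dy ∧ dz + (7*x + 2*z) dz ∧ dx + (-4*x - 3*y) dx ∧ dy; curl F = (0, 7*x + 2*z, -4*x - 3*y)

d omega = sum_{i<j} (∂f_j/∂x_i - ∂f_i/∂x_j) dx_i ∧ dx_j. Under the identification (dy ∧ dz, dz ∧ dx, dx ∧ dy) ↔ (e_x, e_y, e_z), the coefficients are exactly the components of curl F. Compute:
  ∂R/∂y - ∂Q/∂z = (0) - (0) = 0
  ∂P/∂z - ∂R/∂x = (3*x) - (-4*x - 2*z) = 7*x + 2*z
  ∂Q/∂x - ∂P/∂y = (-4*x - 3*y) - (0) = -4*x - 3*y.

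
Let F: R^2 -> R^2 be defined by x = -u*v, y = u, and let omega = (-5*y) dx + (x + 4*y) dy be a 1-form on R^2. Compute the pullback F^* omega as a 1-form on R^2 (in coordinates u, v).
F^* omega = (4*u*(v + 1)) du + (5*u^2) dv

Using F^*(f dg) = (f ∘ F) d(g ∘ F), substitute each coordinate x_i by F_i(u, v) in f_i, and replace dx_i by d F_i = (∂F_i/∂u) du + (∂F_i/∂v) dv.
  For the x component: f_1(F) = -5*u; d F_1 = (-v) du + (-u) dv
  For the y component: f_2(F) = u*(4 - v); d F_2 = (1) du + (0) dv
Combining and collecting du, dv coefficients:
  coeff of du: 4*u*(v + 1)
  coeff of dv: 5*u^2
F^* omega = (4*u*(v + 1)) du + (5*u^2) dv.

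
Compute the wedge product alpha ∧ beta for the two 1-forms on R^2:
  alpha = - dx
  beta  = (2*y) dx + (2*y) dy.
alpha ∧ beta = (-2*y) dx ∧ dy

Distribute the wedge, using dx_i ∧ dx_j = -dx_j ∧ dx_i and dx_i ∧ dx_i = 0. For each pair (i, j) with i < j, the coefficient of dx_i ∧ dx_j in alpha ∧ beta is (alpha_i * beta_j - alpha_j * beta_i). Collecting: alpha ∧ beta = (-2*y) dx ∧ dy.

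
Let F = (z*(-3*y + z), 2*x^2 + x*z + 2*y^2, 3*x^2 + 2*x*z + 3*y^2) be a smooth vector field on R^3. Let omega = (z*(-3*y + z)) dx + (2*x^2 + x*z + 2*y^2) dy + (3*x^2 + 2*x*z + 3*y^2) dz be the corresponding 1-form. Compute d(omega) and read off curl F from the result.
d(omega) = (-x + 6*y) dy ∧ dz + (-6*x - 3*y) dz ∧ dx + (4*x + 4*z) dx ∧ dy; curl F = (-x + 6*y, -6*x - 3*y, 4*x + 4*z)

d omega = sum_{i<j} (∂f_j/∂x_i - ∂f_i/∂x_j) dx_i ∧ dx_j. Under the identification (dy ∧ dz, dz ∧ dx, dx ∧ dy) ↔ (e_x, e_y, e_z), the coefficients are exactly the components of curl F. Compute:
  ∂R/∂y - ∂Q/∂z = (6*y) - (x) = -x + 6*y
  ∂P/∂z - ∂R/∂x = (-3*y + 2*z) - (6*x + 2*z) = -6*x - 3*y
  ∂Q/∂x - ∂P/∂y = (4*x + z) - (-3*z) = 4*x + 4*z.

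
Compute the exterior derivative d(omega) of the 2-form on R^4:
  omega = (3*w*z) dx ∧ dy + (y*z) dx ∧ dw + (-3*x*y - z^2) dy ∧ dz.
d(omega) = (3*w - 3*y) dx ∧ dy ∧ dz + (2*z) dx ∧ dy ∧ dw + (-y) dx ∧ dz ∧ dw

For a 2-form omega = sum_{i<j} g_{ij} dx_i ∧ dx_j, the exterior derivative is
  d(omega) = sum_{i<j} d(g_{ij}) ∧ dx_i ∧ dx_j = sum_{i<j, k} (∂g_{ij}/∂x_k) dx_k ∧ dx_i ∧ dx_j.
Expand each term, using dx_k ∧ dx_i ∧ dx_j = sgn(permutation) dx_{(a)} ∧ dx_{(b)} ∧ dx_{(c)} with (a < b < c) sorted:
  d(3*w*z) includes (∂/∂z)(3*w*z) dz = (3*w) dz, which multiplied by dx ∧ dy gives (3*w) dx ∧ dy ∧ dz
  d(3*w*z) includes (∂/∂w)(3*w*z) dw = (3*z) dw, which multiplied by dx ∧ dy gives (3*z) dx ∧ dy ∧ dw
  d(y*z) includes (∂/∂y)(y*z) dy = (z) dy, which multiplied by dx ∧ dw gives (-z) dx ∧ dy ∧ dw
  d(y*z) includes (∂/∂z)(y*z) dz = (y) dz, which multiplied by dx ∧ dw gives (-y) dx ∧ dz ∧ dw
  d(-3*x*y - z^2) includes (∂/∂x)(-3*x*y - z^2) dx = (-3*y) dx, which multiplied by dy ∧ dz gives (-3*y) dx ∧ dy ∧ dz
Collecting like 3-forms: d(omega) = (3*w - 3*y) dx ∧ dy ∧ dz + (2*z) dx ∧ dy ∧ dw + (-y) dx ∧ dz ∧ dw.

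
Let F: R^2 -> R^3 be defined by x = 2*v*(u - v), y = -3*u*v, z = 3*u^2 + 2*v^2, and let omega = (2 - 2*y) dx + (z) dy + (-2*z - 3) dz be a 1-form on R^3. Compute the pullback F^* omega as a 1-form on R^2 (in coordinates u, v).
F^* omega = (-36*u^3 - 9*u^2*v - 12*u*v^2 - 18*u - 6*v^3 + 4*v) du + (-9*u^3 - 12*u^2*v - 30*u*v^2 + 4*u - 16*v^3 - 20*v) dv

Using F^*(f dg) = (f ∘ F) d(g ∘ F), substitute each coordinate x_i by F_i(u, v) in f_i, and replace dx_i by d F_i = (∂F_i/∂u) du + (∂F_i/∂v) dv.
  For the x component: f_1(F) = 6*u*v + 2; d F_1 = (2*v) du + (2*u - 4*v) dv
  For the y component: f_2(F) = 3*u^2 + 2*v^2; d F_2 = (-3*v) du + (-3*u) dv
  For the z component: f_3(F) = -6*u^2 - 4*v^2 - 3; d F_3 = (6*u) du + (4*v) dv
Combining and collecting du, dv coefficients:
  coeff of du: -36*u^3 - 9*u^2*v - 12*u*v^2 - 18*u - 6*v^3 + 4*v
  coeff of dv: -9*u^3 - 12*u^2*v - 30*u*v^2 + 4*u - 16*v^3 - 20*v
F^* omega = (-36*u^3 - 9*u^2*v - 12*u*v^2 - 18*u - 6*v^3 + 4*v) du + (-9*u^3 - 12*u^2*v - 30*u*v^2 + 4*u - 16*v^3 - 20*v) dv.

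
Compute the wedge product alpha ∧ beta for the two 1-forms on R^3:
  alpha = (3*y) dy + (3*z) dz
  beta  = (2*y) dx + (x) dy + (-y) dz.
alpha ∧ beta = (-6*y^2) dx ∧ dy + (-3*x*z - 3*y^2) dy ∧ dz + (-6*y*z) dx ∧ dz

Distribute the wedge, using dx_i ∧ dx_j = -dx_j ∧ dx_i and dx_i ∧ dx_i = 0. For each pair (i, j) with i < j, the coefficient of dx_i ∧ dx_j in alpha ∧ beta is (alpha_i * beta_j - alpha_j * beta_i). Collecting: alpha ∧ beta = (-6*y^2) dx ∧ dy + (-3*x*z - 3*y^2) dy ∧ dz + (-6*y*z) dx ∧ dz.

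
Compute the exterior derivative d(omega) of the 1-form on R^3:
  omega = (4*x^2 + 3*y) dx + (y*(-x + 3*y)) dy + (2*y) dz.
d(omega) = (-y - 3) dx ∧ dy + (2) dy ∧ dz

For a 1-form omega = sum_i f_i dx_i, the exterior derivative is
  d(omega) = sum_{i < j} (∂f_j/∂x_i - ∂f_i/∂x_j) dx_i ∧ dx_j.
  coefficient of dx ∧ dy: ∂f_2/∂x - ∂f_1/∂y = ∂(y*(-x + 3*y))/∂x - ∂(4*x^2 + 3*y)/∂y = -y - 3
  coefficient of dy ∧ dz: ∂f_3/∂y - ∂f_2/∂z = ∂(2*y)/∂y - ∂(y*(-x + 3*y))/∂z = 2
Assembling: d(omega) = (-y - 3) dx ∧ dy + (2) dy ∧ dz.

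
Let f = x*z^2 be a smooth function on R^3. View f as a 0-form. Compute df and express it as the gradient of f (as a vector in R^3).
df = (z^2) dx + (0) dy + (2*x*z) dz; grad f = (z^2, 0, 2*x*z)

For a 0-form f, d f = (∂f/∂x) dx + (∂f/∂y) dy + (∂f/∂z) dz. The components of the vector representation are exactly the entries of grad f in Cartesian coordinates:
  ∂f/∂x = z^2
  ∂f/∂y = 0
  ∂f/∂z = 2*x*z.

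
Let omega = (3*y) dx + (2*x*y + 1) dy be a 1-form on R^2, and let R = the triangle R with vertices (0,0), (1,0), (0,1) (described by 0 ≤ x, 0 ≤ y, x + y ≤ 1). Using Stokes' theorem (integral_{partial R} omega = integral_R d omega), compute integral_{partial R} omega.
integral_(partial R) omega = -7/6

Stokes: integral_partial_R omega = integral_R d omega with d omega = (∂Q/∂x - ∂P/∂y) dx ∧ dy.
  ∂Q/∂x = 2*y
  ∂P/∂y = 3
  integrand = ∂Q/∂x - ∂P/∂y = 2*y - 3.
Integrating over R: integral_0^1 integral_0^{1-x} (2*y - 3) dy dx = -7/6.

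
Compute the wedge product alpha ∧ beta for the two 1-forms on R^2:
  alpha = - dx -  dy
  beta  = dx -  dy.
alpha ∧ beta = (2) dx ∧ dy

Distribute the wedge, using dx_i ∧ dx_j = -dx_j ∧ dx_i and dx_i ∧ dx_i = 0. For each pair (i, j) with i < j, the coefficient of dx_i ∧ dx_j in alpha ∧ beta is (alpha_i * beta_j - alpha_j * beta_i). Collecting: alpha ∧ beta = (2) dx ∧ dy.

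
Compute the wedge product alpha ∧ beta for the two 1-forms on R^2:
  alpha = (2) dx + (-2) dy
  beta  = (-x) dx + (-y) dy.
alpha ∧ beta = (-2*x - 2*y) dx ∧ dy

Distribute the wedge, using dx_i ∧ dx_j = -dx_j ∧ dx_i and dx_i ∧ dx_i = 0. For each pair (i, j) with i < j, the coefficient of dx_i ∧ dx_j in alpha ∧ beta is (alpha_i * beta_j - alpha_j * beta_i). Collecting: alpha ∧ beta = (-2*x - 2*y) dx ∧ dy.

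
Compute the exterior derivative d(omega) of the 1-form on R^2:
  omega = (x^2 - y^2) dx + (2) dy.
d(omega) = (2*y) dx ∧ dy

For a 1-form omega = sum_i f_i dx_i, the exterior derivative is
  d(omega) = sum_{i < j} (∂f_j/∂x_i - ∂f_i/∂x_j) dx_i ∧ dx_j.
  coefficient of dx ∧ dy: ∂f_2/∂x - ∂f_1/∂y = ∂(2)/∂x - ∂(x^2 - y^2)/∂y = 2*y
Assembling: d(omega) = (2*y) dx ∧ dy.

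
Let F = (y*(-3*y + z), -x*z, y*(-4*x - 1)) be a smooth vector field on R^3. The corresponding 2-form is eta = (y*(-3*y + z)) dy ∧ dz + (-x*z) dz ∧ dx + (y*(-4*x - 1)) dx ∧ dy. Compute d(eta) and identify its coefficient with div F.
d(eta) = (0) dx ∧ dy ∧ dz; div F = 0

For a 2-form in R^3 of the form above, applying d gives a 3-form with coefficient ∂P/∂x + ∂Q/∂y + ∂R/∂z:
  ∂P/∂x = 0
  ∂Q/∂y = 0
  ∂R/∂z = 0
Sum = 0, which is exactly div F.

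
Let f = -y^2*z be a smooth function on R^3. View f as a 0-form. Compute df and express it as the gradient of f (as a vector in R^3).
df = (0) dx + (-2*y*z) dy + (-y^2) dz; grad f = (0, -2*y*z, -y^2)

For a 0-form f, d f = (∂f/∂x) dx + (∂f/∂y) dy + (∂f/∂z) dz. The components of the vector representation are exactly the entries of grad f in Cartesian coordinates:
  ∂f/∂x = 0
  ∂f/∂y = -2*y*z
  ∂f/∂z = -y^2.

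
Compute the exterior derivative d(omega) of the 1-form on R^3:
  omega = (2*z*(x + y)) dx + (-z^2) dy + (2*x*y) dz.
d(omega) = (-2*z) dx ∧ dy + (-2*x) dx ∧ dz + (2*x + 2*z) dy ∧ dz

For a 1-form omega = sum_i f_i dx_i, the exterior derivative is
  d(omega) = sum_{i < j} (∂f_j/∂x_i - ∂f_i/∂x_j) dx_i ∧ dx_j.
  coefficient of dx ∧ dy: ∂f_2/∂x - ∂f_1/∂y = ∂(-z^2)/∂x - ∂(2*z*(x + y))/∂y = -2*z
  coefficient of dx ∧ dz: ∂f_3/∂x - ∂f_1/∂z = ∂(2*x*y)/∂x - ∂(2*z*(x + y))/∂z = -2*x
  coefficient of dy ∧ dz: ∂f_3/∂y - ∂f_2/∂z = ∂(2*x*y)/∂y - ∂(-z^2)/∂z = 2*x + 2*z
Assembling: d(omega) = (-2*z) dx ∧ dy + (-2*x) dx ∧ dz + (2*x + 2*z) dy ∧ dz.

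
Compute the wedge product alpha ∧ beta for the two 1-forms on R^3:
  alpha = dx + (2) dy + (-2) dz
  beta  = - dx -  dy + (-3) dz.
alpha ∧ beta = (1) dx ∧ dy + (-5) dx ∧ dz + (-8) dy ∧ dz

Distribute the wedge, using dx_i ∧ dx_j = -dx_j ∧ dx_i and dx_i ∧ dx_i = 0. For each pair (i, j) with i < j, the coefficient of dx_i ∧ dx_j in alpha ∧ beta is (alpha_i * beta_j - alpha_j * beta_i). Collecting: alpha ∧ beta = (1) dx ∧ dy + (-5) dx ∧ dz + (-8) dy ∧ dz.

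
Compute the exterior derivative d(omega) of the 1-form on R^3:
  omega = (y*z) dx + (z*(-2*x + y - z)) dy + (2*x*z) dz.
d(omega) = (-3*z) dx ∧ dy + (-y + 2*z) dx ∧ dz + (2*x - y + 2*z) dy ∧ dz

For a 1-form omega = sum_i f_i dx_i, the exterior derivative is
  d(omega) = sum_{i < j} (∂f_j/∂x_i - ∂f_i/∂x_j) dx_i ∧ dx_j.
  coefficient of dx ∧ dy: ∂f_2/∂x - ∂f_1/∂y = ∂(z*(-2*x + y - z))/∂x - ∂(y*z)/∂y = -3*z
  coefficient of dx ∧ dz: ∂f_3/∂x - ∂f_1/∂z = ∂(2*x*z)/∂x - ∂(y*z)/∂z = -y + 2*z
  coefficient of dy ∧ dz: ∂f_3/∂y - ∂f_2/∂z = ∂(2*x*z)/∂y - ∂(z*(-2*x + y - z))/∂z = 2*x - y + 2*z
Assembling: d(omega) = (-3*z) dx ∧ dy + (-y + 2*z) dx ∧ dz + (2*x - y + 2*z) dy ∧ dz.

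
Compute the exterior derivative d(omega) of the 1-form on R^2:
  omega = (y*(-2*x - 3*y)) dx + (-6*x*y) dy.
d(omega) = (2*x) dx ∧ dy

For a 1-form omega = sum_i f_i dx_i, the exterior derivative is
  d(omega) = sum_{i < j} (∂f_j/∂x_i - ∂f_i/∂x_j) dx_i ∧ dx_j.
  coefficient of dx ∧ dy: ∂f_2/∂x - ∂f_1/∂y = ∂(-6*x*y)/∂x - ∂(y*(-2*x - 3*y))/∂y = 2*x
Assembling: d(omega) = (2*x) dx ∧ dy.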